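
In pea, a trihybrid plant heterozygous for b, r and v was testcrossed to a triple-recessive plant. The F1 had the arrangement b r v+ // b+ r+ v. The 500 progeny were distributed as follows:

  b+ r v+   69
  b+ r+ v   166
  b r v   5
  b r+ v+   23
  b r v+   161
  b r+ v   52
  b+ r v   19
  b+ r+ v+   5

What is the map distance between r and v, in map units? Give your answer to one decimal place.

10.4 map units

The two rarest classes, b r v and b+ r+ v+, are the double crossovers. Comparing them with the parentals, only the v allele has switched, so v is the middle locus and the order is b – v – r.
Crossovers in the v–r interval produce the single-crossover classes b r+ v+ and b+ r v (23 + 19 = 42) plus the double crossovers (10).
RF(v–r) = (42 + 10) / 500 = 52/500 = 0.1040 → 10.4 map units.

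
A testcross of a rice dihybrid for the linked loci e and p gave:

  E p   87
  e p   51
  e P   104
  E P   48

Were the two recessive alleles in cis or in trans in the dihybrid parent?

trans

The two most frequent classes are E p (87) and e P (104); these are the parental (non-recombinant) types.
So the F1 carried E p on one chromosome and e P on the other — the recessive alleles are on opposite chromosomes (trans / repulsion).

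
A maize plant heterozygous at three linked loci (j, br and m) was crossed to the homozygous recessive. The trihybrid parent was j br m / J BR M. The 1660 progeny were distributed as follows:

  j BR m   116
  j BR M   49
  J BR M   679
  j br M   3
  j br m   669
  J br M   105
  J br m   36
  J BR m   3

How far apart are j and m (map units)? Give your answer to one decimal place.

5.5 map units

The two rarest classes, j br M and J BR m, are the double crossovers. Comparing them with the parentals, only the m allele has switched, so m is the middle locus and the order is br – m – j.
Crossovers in the m–j interval produce the single-crossover classes J br m and j BR M (36 + 49 = 85) plus the double crossovers (6).
RF(m–j) = (85 + 6) / 1660 = 91/1660 = 0.0548 → 5.5 map units.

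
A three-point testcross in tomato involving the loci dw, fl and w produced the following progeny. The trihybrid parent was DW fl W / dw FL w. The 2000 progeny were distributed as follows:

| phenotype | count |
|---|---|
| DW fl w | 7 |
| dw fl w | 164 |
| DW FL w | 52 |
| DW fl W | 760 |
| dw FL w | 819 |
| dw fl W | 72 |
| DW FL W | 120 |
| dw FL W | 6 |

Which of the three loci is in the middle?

w

The two rarest classes, DW fl w and dw FL W, are the double crossovers. Comparing them with the parentals, only the w allele has switched, so w is the middle locus and the order is fl – w – dw.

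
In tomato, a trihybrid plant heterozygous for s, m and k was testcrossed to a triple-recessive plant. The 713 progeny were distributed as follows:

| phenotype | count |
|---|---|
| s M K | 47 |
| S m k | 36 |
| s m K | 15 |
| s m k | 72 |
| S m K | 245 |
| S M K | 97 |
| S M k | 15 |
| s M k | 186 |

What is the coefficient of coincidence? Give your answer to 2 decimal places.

The two most frequent reciprocal classes, s M k and S m K, are the parental types, so the F1 was s M k / S m K.
The two rarest classes, S M k and s m K, are the double crossovers. Comparing them with the parentals, only the s allele has switched, so s is the middle locus and the order is k – s – m.
k–s: (83 + 30)/713 = 0.1585; s–m: (169 + 30)/713 = 0.2791.
Expected DCO frequency = 0.1585 × 0.2791 ≈ 0.04424; observed = 30/713 ≈ 0.04208.
Coefficient of coincidence = 0.04208/0.04424 ≈ 0.95.

0.95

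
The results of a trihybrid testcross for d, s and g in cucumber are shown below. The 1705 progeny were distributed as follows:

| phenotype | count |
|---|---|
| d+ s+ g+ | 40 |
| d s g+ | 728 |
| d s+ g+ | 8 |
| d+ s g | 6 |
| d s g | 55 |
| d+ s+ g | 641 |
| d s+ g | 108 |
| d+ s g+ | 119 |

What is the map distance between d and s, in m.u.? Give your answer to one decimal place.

14.1 m.u.

The two most frequent reciprocal classes, d s g+ and d+ s+ g, are the parental types, so the F1 was d s g+ / d+ s+ g.
The two rarest classes, d s+ g+ and d+ s g, are the double crossovers. Comparing them with the parentals, only the s allele has switched, so s is the middle locus and the order is g – s – d.
Crossovers in the s–d interval produce the single-crossover classes d+ s g+ and d s+ g (119 + 108 = 227) plus the double crossovers (14).
RF(s–d) = (227 + 14) / 1705 = 241/1705 = 0.1413 → 14.1 m.u.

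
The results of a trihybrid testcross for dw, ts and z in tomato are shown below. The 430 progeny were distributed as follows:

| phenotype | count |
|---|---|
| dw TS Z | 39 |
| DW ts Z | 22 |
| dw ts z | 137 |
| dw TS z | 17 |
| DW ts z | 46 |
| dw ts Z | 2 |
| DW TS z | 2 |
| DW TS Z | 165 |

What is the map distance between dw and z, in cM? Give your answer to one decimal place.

20.7 cM

The two most frequent reciprocal classes, DW TS Z and dw ts z, are the parental types, so the F1 was DW TS Z / dw ts z.
The two rarest classes, DW TS z and dw ts Z, are the double crossovers. Comparing them with the parentals, only the z allele has switched, so z is the middle locus and the order is ts – z – dw.
Crossovers in the z–dw interval produce the single-crossover classes dw TS Z and DW ts z (39 + 46 = 85) plus the double crossovers (4).
RF(z–dw) = (85 + 4) / 430 = 89/430 = 0.2070 → 20.7 cM.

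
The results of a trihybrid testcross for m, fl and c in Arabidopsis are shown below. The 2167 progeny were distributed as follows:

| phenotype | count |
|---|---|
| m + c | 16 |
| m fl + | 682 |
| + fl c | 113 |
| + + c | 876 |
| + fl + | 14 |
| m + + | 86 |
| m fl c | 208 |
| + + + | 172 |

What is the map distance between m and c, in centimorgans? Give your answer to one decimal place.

The two most frequent reciprocal classes, m fl + and + + c, are the parental types, so the F1 was m fl + / + + c.
The two rarest classes, + fl + and m + c, are the double crossovers. Comparing them with the parentals, only the m allele has switched, so m is the middle locus and the order is fl – m – c.
Crossovers in the m–c interval produce the single-crossover classes m fl c and + + + (208 + 172 = 380) plus the double crossovers (30).
RF(m–c) = (380 + 30) / 2167 = 410/2167 = 0.1892 → 18.9 centimorgans.

18.9 centimorgans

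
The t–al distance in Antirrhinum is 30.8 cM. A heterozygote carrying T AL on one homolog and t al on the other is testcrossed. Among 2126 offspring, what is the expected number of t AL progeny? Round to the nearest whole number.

A map distance of 30.8 cM corresponds to a recombination frequency of 0.308.
The F1 is T AL / t al, so t AL is a recombinant gamete class with expected frequency r/2 = 0.308/2 = 0.1540.
Expected number = 0.1540 × 2126 = 327.40 ≈ 327.

327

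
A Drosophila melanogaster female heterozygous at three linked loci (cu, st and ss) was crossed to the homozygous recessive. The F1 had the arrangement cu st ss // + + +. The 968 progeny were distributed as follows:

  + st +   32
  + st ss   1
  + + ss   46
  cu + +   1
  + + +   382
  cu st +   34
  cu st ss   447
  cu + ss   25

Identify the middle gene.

The two rarest classes, + st ss and cu + +, are the double crossovers. Comparing them with the parentals, only the cu allele has switched, so cu is the middle locus and the order is ss – cu – st.

cu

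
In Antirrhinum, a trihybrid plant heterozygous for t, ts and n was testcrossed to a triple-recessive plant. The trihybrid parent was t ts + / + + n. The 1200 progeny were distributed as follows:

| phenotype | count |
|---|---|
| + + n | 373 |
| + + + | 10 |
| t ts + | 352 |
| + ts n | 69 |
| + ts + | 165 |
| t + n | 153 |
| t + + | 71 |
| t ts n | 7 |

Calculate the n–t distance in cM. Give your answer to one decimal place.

27.9 cM

The two rarest classes, t ts n and + + +, are the double crossovers. Comparing them with the parentals, only the n allele has switched, so n is the middle locus and the order is t – n – ts.
Crossovers in the t–n interval produce the single-crossover classes + ts + and t + n (165 + 153 = 318) plus the double crossovers (17).
RF(t–n) = (318 + 17) / 1200 = 335/1200 = 0.2792 → 27.9 cM.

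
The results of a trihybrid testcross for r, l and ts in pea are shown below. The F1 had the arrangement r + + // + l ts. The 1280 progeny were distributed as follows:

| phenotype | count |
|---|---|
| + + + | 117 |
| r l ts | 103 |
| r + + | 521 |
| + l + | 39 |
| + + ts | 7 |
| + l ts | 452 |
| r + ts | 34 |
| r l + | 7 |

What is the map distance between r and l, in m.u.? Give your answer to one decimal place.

18.3 m.u.

The two rarest classes, r l + and + + ts, are the double crossovers. Comparing them with the parentals, only the l allele has switched, so l is the middle locus and the order is r – l – ts.
Crossovers in the r–l interval produce the single-crossover classes + + + and r l ts (117 + 103 = 220) plus the double crossovers (14).
RF(r–l) = (220 + 14) / 1280 = 234/1280 = 0.1828 → 18.3 m.u.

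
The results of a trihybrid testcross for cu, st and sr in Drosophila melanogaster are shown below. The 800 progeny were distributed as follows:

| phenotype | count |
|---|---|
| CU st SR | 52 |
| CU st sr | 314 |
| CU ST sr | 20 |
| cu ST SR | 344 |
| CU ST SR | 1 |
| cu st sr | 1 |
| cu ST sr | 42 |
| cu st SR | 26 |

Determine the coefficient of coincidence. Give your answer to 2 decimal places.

0.35

The two most frequent reciprocal classes, CU st sr and cu ST SR, are the parental types, so the F1 was CU st sr / cu ST SR.
The two rarest classes, cu st sr and CU ST SR, are the double crossovers. Comparing them with the parentals, only the cu allele has switched, so cu is the middle locus and the order is sr – cu – st.
sr–cu: (94 + 2)/800 = 0.1200; cu–st: (46 + 2)/800 = 0.0600.
Expected DCO frequency = 0.1200 × 0.0600 ≈ 0.00720; observed = 2/800 ≈ 0.00250.
Coefficient of coincidence = 0.00250/0.00720 ≈ 0.35.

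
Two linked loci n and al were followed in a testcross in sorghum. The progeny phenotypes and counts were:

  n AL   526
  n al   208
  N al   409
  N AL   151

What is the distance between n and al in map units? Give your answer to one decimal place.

27.7 map units

The two most frequent classes, N al (409) and n AL (526), are the parental types, so the F1 was N al / n AL.
The recombinant classes are N AL and n al: 151 + 208 = 359.
Recombination frequency = 359/1294 = 0.2774 ≈ 27.7%, i.e. 27.7 map units.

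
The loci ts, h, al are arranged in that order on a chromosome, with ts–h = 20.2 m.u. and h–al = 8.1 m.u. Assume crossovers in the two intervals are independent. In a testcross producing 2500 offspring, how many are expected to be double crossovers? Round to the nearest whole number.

41

Map distances give recombination frequencies of 0.202 and 0.081 for the two intervals.
With no interference, expected double-crossover frequency = 0.202 × 0.081 = 0.01636.
Expected number = 0.01636 × 2500 = 40.90 ≈ 41.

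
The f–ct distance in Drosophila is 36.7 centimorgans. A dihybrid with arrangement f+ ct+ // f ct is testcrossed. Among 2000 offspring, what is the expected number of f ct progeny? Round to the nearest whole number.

A map distance of 36.7 centimorgans corresponds to a recombination frequency of 0.367.
The F1 is f+ ct+ / f ct, so f ct is a parental gamete class with expected frequency (1 − r)/2 = 0.633/2 = 0.3165.
Expected number = 0.3165 × 2000 = 633.00 ≈ 633.

633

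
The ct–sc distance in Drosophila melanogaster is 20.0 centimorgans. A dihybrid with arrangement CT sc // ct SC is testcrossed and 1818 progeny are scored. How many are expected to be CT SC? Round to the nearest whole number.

A map distance of 20.0 centimorgans corresponds to a recombination frequency of 0.200.
The F1 is CT sc / ct SC, so CT SC is a recombinant gamete class with expected frequency r/2 = 0.200/2 = 0.1000.
Expected number = 0.1000 × 1818 = 181.80 ≈ 182.

182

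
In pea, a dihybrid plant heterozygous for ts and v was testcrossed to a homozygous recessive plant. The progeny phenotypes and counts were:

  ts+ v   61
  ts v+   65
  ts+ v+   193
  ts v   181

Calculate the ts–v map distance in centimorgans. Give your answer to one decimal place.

25.2 centimorgans

The two most frequent classes, ts+ v+ (193) and ts v (181), are the parental types, so the F1 was ts+ v+ / ts v.
The recombinant classes are ts+ v and ts v+: 61 + 65 = 126.
Recombination frequency = 126/500 = 0.2520 ≈ 25.2%, i.e. 25.2 centimorgans.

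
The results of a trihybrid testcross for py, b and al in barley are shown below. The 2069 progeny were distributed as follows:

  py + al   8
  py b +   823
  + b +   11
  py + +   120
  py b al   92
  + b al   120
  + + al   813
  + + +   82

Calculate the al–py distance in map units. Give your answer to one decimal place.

9.3 map units

The two most frequent reciprocal classes, + + al and py b +, are the parental types, so the F1 was + + al / py b +.
The two rarest classes, py + al and + b +, are the double crossovers. Comparing them with the parentals, only the py allele has switched, so py is the middle locus and the order is b – py – al.
Crossovers in the py–al interval produce the single-crossover classes + + + and py b al (82 + 92 = 174) plus the double crossovers (19).
RF(py–al) = (174 + 19) / 2069 = 193/2069 = 0.0933 → 9.3 map units.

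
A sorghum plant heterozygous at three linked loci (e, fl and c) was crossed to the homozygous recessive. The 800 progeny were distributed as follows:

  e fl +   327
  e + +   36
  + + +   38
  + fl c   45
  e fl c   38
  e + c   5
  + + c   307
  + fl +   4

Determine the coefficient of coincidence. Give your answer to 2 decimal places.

The two most frequent reciprocal classes, + + c and e fl +, are the parental types, so the F1 was + + c / e fl +.
The two rarest classes, e + c and + fl +, are the double crossovers. Comparing them with the parentals, only the e allele has switched, so e is the middle locus and the order is c – e – fl.
c–e: (76 + 9)/800 = 0.1062; e–fl: (81 + 9)/800 = 0.1125.
Expected DCO frequency = 0.1062 × 0.1125 ≈ 0.01195; observed = 9/800 ≈ 0.01125.
Coefficient of coincidence = 0.01125/0.01195 ≈ 0.94.

0.94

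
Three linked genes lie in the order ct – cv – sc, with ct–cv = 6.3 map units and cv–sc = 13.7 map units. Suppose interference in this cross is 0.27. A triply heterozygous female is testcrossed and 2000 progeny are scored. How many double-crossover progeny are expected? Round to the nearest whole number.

13

Map distances give recombination frequencies of 0.063 and 0.137 for the two intervals.
With interference 0.27 (so coincidence = 0.73), expected double-crossover frequency = 0.063 × 0.137 × 0.73 = 0.00630.
Expected number = 0.00630 × 2000 = 12.60 ≈ 13.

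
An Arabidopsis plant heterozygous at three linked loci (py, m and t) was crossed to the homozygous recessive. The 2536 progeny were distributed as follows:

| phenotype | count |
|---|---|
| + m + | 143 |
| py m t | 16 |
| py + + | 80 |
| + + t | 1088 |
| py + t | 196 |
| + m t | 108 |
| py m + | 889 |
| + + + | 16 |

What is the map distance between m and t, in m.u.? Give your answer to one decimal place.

The two most frequent reciprocal classes, + + t and py m +, are the parental types, so the F1 was + + t / py m +.
The two rarest classes, + + + and py m t, are the double crossovers. Comparing them with the parentals, only the t allele has switched, so t is the middle locus and the order is py – t – m.
Crossovers in the t–m interval produce the single-crossover classes + m t and py + + (108 + 80 = 188) plus the double crossovers (32).
RF(t–m) = (188 + 32) / 2536 = 220/2536 = 0.0868 → 8.7 m.u.

8.7 m.u.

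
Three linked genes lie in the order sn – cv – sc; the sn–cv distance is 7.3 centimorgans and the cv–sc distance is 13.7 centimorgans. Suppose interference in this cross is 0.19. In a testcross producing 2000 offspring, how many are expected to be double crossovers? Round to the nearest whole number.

16

Map distances give recombination frequencies of 0.073 and 0.137 for the two intervals.
With interference 0.19 (so coincidence = 0.81), expected double-crossover frequency = 0.073 × 0.137 × 0.81 = 0.00810.
Expected number = 0.00810 × 2000 = 16.20 ≈ 16.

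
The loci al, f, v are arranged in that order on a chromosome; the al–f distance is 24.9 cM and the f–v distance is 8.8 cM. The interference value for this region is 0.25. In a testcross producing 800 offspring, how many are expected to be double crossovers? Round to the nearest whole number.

13

Map distances give recombination frequencies of 0.249 and 0.088 for the two intervals.
With interference 0.25 (so coincidence = 0.75), expected double-crossover frequency = 0.249 × 0.088 × 0.75 = 0.01643.
Expected number = 0.01643 × 800 = 13.15 ≈ 13.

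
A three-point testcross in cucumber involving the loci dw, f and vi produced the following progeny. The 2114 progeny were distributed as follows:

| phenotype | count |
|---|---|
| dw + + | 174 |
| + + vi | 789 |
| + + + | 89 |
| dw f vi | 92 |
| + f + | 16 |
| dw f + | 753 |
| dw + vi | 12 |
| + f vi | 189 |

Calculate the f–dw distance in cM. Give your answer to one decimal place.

The two most frequent reciprocal classes, + + vi and dw f +, are the parental types, so the F1 was + + vi / dw f +.
The two rarest classes, dw + vi and + f +, are the double crossovers. Comparing them with the parentals, only the dw allele has switched, so dw is the middle locus and the order is f – dw – vi.
Crossovers in the f–dw interval produce the single-crossover classes + f vi and dw + + (189 + 174 = 363) plus the double crossovers (28).
RF(f–dw) = (363 + 28) / 2114 = 391/2114 = 0.1850 → 18.5 cM.

18.5 cM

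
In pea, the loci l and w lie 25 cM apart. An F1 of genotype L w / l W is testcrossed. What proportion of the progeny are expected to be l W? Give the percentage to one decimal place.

A map distance of 25 cM corresponds to a recombination frequency of 0.250.
The F1 is L w / l W, so l W is a parental gamete class with expected frequency (1 − r)/2 = 0.750/2 = 0.3750.
That is 0.3750 = 37.5% of the progeny.

37.5%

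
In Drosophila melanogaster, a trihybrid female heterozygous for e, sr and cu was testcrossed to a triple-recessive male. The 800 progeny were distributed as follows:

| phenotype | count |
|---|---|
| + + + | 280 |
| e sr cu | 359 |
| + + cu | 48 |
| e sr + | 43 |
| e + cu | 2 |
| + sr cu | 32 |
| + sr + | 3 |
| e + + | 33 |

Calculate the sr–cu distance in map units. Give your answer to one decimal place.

The two most frequent reciprocal classes, e sr cu and + + +, are the parental types, so the F1 was e sr cu / + + +.
The two rarest classes, e + cu and + sr +, are the double crossovers. Comparing them with the parentals, only the sr allele has switched, so sr is the middle locus and the order is cu – sr – e.
Crossovers in the cu–sr interval produce the single-crossover classes e sr + and + + cu (43 + 48 = 91) plus the double crossovers (5).
RF(cu–sr) = (91 + 5) / 800 = 96/800 = 0.1200 → 12.0 map units.

12.0 map units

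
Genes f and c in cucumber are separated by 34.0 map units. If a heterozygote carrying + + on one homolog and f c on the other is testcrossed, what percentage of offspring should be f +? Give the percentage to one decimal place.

17.0%

A map distance of 34.0 map units corresponds to a recombination frequency of 0.340.
The F1 is + + / f c, so f + is a recombinant gamete class with expected frequency r/2 = 0.340/2 = 0.1700.
That is 0.1700 = 17.0% of the progeny.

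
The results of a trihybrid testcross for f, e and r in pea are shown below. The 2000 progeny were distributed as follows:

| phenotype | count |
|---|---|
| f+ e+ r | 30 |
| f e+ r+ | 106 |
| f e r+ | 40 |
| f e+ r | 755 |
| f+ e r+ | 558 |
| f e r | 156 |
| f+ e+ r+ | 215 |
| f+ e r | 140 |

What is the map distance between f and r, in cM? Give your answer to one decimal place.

The two most frequent reciprocal classes, f e+ r and f+ e r+, are the parental types, so the F1 was f e+ r / f+ e r+.
The two rarest classes, f+ e+ r and f e r+, are the double crossovers. Comparing them with the parentals, only the f allele has switched, so f is the middle locus and the order is e – f – r.
Crossovers in the f–r interval produce the single-crossover classes f e+ r+ and f+ e r (106 + 140 = 246) plus the double crossovers (70).
RF(f–r) = (246 + 70) / 2000 = 316/2000 = 0.1580 → 15.8 cM.

15.8 cM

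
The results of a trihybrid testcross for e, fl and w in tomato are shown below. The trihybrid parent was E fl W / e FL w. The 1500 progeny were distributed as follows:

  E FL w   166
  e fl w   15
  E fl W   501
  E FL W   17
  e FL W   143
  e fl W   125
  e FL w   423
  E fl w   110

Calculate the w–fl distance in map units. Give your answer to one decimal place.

The two rarest classes, E FL W and e fl w, are the double crossovers. Comparing them with the parentals, only the fl allele has switched, so fl is the middle locus and the order is e – fl – w.
Crossovers in the fl–w interval produce the single-crossover classes E fl w and e FL W (110 + 143 = 253) plus the double crossovers (32).
RF(fl–w) = (253 + 32) / 1500 = 285/1500 = 0.1900 → 19.0 map units.

19.0 map units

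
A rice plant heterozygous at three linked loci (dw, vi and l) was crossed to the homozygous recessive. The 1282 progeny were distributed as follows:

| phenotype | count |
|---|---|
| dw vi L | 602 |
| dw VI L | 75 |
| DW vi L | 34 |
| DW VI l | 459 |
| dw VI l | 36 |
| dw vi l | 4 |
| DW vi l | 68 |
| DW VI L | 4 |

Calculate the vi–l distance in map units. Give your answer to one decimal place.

The two most frequent reciprocal classes, dw vi L and DW VI l, are the parental types, so the F1 was dw vi L / DW VI l.
The two rarest classes, dw vi l and DW VI L, are the double crossovers. Comparing them with the parentals, only the l allele has switched, so l is the middle locus and the order is vi – l – dw.
Crossovers in the vi–l interval produce the single-crossover classes dw VI L and DW vi l (75 + 68 = 143) plus the double crossovers (8).
RF(vi–l) = (143 + 8) / 1282 = 151/1282 = 0.1178 → 11.8 map units.

11.8 map units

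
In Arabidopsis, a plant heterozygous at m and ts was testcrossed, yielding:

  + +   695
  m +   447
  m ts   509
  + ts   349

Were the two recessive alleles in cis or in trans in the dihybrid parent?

cis

The two most frequent classes are + + (695) and m ts (509); these are the parental (non-recombinant) types.
So the F1 carried + + on one chromosome and m ts on the other — the recessive alleles are on the same chromosome (cis / coupling).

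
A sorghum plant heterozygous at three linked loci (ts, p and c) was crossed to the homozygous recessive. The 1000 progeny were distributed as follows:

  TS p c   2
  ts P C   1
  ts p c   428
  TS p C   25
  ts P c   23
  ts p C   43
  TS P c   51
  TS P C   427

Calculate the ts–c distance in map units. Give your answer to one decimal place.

The two most frequent reciprocal classes, TS P C and ts p c, are the parental types, so the F1 was TS P C / ts p c.
The two rarest classes, ts P C and TS p c, are the double crossovers. Comparing them with the parentals, only the ts allele has switched, so ts is the middle locus and the order is p – ts – c.
Crossovers in the ts–c interval produce the single-crossover classes TS P c and ts p C (51 + 43 = 94) plus the double crossovers (3).
RF(ts–c) = (94 + 3) / 1000 = 97/1000 = 0.0970 → 9.7 map units.

9.7 map units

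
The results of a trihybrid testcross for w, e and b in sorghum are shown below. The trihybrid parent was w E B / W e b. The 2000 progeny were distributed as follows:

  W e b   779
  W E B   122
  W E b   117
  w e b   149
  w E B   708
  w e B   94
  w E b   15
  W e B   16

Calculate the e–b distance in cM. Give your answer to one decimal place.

The two rarest classes, w E b and W e B, are the double crossovers. Comparing them with the parentals, only the b allele has switched, so b is the middle locus and the order is w – b – e.
Crossovers in the b–e interval produce the single-crossover classes w e B and W E b (94 + 117 = 211) plus the double crossovers (31).
RF(b–e) = (211 + 31) / 2000 = 242/2000 = 0.1210 → 12.1 cM.

12.1 cM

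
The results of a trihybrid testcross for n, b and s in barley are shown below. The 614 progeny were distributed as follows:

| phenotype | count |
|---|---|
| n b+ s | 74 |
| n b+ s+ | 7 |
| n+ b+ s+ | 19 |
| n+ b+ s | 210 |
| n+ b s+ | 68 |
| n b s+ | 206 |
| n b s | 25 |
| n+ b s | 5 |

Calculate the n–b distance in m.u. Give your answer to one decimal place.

25.1 m.u.

The two most frequent reciprocal classes, n+ b+ s and n b s+, are the parental types, so the F1 was n+ b+ s / n b s+.
The two rarest classes, n+ b s and n b+ s+, are the double crossovers. Comparing them with the parentals, only the b allele has switched, so b is the middle locus and the order is n – b – s.
Crossovers in the n–b interval produce the single-crossover classes n b+ s and n+ b s+ (74 + 68 = 142) plus the double crossovers (12).
RF(n–b) = (142 + 12) / 614 = 154/614 = 0.2508 → 25.1 m.u.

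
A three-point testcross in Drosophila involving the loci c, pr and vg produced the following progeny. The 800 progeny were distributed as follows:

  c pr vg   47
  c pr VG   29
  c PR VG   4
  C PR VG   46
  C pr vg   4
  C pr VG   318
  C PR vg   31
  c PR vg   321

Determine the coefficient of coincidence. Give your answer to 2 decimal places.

The two most frequent reciprocal classes, c PR vg and C pr VG, are the parental types, so the F1 was c PR vg / C pr VG.
The two rarest classes, c PR VG and C pr vg, are the double crossovers. Comparing them with the parentals, only the vg allele has switched, so vg is the middle locus and the order is pr – vg – c.
pr–vg: (93 + 8)/800 = 0.1263; vg–c: (60 + 8)/800 = 0.0850.
Expected DCO frequency = 0.1263 × 0.0850 ≈ 0.01074; observed = 8/800 ≈ 0.01000.
Coefficient of coincidence = 0.01000/0.01074 ≈ 0.93.

0.93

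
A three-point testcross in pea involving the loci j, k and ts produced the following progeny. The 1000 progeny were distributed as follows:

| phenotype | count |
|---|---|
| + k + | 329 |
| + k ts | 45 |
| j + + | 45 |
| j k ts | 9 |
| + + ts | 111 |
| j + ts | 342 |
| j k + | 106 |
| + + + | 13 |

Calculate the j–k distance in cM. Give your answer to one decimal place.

23.9 cM

The two most frequent reciprocal classes, j + ts and + k +, are the parental types, so the F1 was j + ts / + k +.
The two rarest classes, j k ts and + + +, are the double crossovers. Comparing them with the parentals, only the k allele has switched, so k is the middle locus and the order is j – k – ts.
Crossovers in the j–k interval produce the single-crossover classes + + ts and j k + (111 + 106 = 217) plus the double crossovers (22).
RF(j–k) = (217 + 22) / 1000 = 239/1000 = 0.2390 → 23.9 cM.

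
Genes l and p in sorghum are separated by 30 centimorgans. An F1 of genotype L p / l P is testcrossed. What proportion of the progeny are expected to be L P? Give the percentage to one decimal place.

15.0%

A map distance of 30 centimorgans corresponds to a recombination frequency of 0.300.
The F1 is L p / l P, so L P is a recombinant gamete class with expected frequency r/2 = 0.300/2 = 0.1500.
That is 0.1500 = 15.0% of the progeny.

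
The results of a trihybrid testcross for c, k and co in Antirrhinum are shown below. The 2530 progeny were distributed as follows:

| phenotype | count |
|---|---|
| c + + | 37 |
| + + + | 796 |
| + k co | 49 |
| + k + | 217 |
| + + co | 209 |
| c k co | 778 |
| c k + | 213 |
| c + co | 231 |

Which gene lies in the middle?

c

The two most frequent reciprocal classes, + + + and c k co, are the parental types, so the F1 was + + + / c k co.
The two rarest classes, c + + and + k co, are the double crossovers. Comparing them with the parentals, only the c allele has switched, so c is the middle locus and the order is k – c – co.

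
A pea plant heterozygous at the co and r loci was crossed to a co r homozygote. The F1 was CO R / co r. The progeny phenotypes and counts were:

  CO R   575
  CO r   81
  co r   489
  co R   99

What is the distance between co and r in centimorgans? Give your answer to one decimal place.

14.5 centimorgans

The recombinant classes are CO r and co R: 81 + 99 = 180.
Recombination frequency = 180/1244 = 0.1447 ≈ 14.5%, i.e. 14.5 centimorgans.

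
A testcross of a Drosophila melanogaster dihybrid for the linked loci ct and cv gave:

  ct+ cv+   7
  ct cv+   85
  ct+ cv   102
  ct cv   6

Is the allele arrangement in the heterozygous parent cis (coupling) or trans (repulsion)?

The two most frequent classes are ct+ cv (102) and ct cv+ (85); these are the parental (non-recombinant) types.
So the F1 carried ct+ cv on one chromosome and ct cv+ on the other — the recessive alleles are on opposite chromosomes (trans / repulsion).

trans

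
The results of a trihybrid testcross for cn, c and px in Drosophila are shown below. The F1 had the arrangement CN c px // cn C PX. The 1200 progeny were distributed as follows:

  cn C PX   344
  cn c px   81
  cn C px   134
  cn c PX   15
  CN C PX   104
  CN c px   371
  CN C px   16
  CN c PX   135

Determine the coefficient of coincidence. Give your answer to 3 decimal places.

The two rarest classes, CN C px and cn c PX, are the double crossovers. Comparing them with the parentals, only the c allele has switched, so c is the middle locus and the order is cn – c – px.
cn–c: (185 + 31)/1200 = 0.1800; c–px: (269 + 31)/1200 = 0.2500.
Expected DCO frequency = 0.1800 × 0.2500 ≈ 0.04500; observed = 31/1200 ≈ 0.02583.
Coefficient of coincidence = 0.02583/0.04500 ≈ 0.574.

0.574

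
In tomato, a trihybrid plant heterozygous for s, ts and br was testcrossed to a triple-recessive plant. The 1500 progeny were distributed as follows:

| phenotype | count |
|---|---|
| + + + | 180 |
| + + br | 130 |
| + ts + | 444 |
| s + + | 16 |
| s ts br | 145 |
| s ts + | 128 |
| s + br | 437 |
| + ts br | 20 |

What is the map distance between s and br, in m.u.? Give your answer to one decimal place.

The two most frequent reciprocal classes, s + br and + ts +, are the parental types, so the F1 was s + br / + ts +.
The two rarest classes, s + + and + ts br, are the double crossovers. Comparing them with the parentals, only the br allele has switched, so br is the middle locus and the order is s – br – ts.
Crossovers in the s–br interval produce the single-crossover classes + + br and s ts + (130 + 128 = 258) plus the double crossovers (36).
RF(s–br) = (258 + 36) / 1500 = 294/1500 = 0.1960 → 19.6 m.u.

19.6 m.u.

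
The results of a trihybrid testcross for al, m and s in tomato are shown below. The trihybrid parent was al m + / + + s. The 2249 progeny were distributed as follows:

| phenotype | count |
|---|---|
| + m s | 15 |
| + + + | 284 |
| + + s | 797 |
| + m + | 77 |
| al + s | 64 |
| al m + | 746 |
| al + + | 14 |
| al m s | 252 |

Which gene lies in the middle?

m

The two rarest classes, al + + and + m s, are the double crossovers. Comparing them with the parentals, only the m allele has switched, so m is the middle locus and the order is al – m – s.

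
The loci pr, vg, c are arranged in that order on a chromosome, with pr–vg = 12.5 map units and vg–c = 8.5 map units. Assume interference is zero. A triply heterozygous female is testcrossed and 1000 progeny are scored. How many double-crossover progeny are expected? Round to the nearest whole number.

Map distances give recombination frequencies of 0.125 and 0.085 for the two intervals.
With no interference, expected double-crossover frequency = 0.125 × 0.085 = 0.01063.
Expected number = 0.01063 × 1000 = 10.62 ≈ 11.

11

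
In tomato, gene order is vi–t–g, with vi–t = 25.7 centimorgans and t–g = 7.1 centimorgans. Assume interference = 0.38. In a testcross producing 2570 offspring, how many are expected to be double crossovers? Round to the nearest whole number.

29

Map distances give recombination frequencies of 0.257 and 0.071 for the two intervals.
With interference 0.38 (so coincidence = 0.62), expected double-crossover frequency = 0.257 × 0.071 × 0.62 = 0.01131.
Expected number = 0.01131 × 2570 = 29.07 ≈ 29.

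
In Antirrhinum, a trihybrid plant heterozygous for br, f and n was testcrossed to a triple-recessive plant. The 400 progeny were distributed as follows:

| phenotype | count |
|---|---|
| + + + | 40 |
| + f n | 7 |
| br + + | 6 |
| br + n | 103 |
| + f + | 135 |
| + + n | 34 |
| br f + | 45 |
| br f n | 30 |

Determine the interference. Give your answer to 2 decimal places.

0.32

The two most frequent reciprocal classes, br + n and + f +, are the parental types, so the F1 was br + n / + f +.
The two rarest classes, br + + and + f n, are the double crossovers. Comparing them with the parentals, only the n allele has switched, so n is the middle locus and the order is f – n – br.
f–n: (70 + 13)/400 = 0.2075; n–br: (79 + 13)/400 = 0.2300.
Expected DCO frequency = 0.2075 × 0.2300 ≈ 0.04772; observed = 13/400 ≈ 0.03250.
Coefficient of coincidence = 0.03250/0.04772 ≈ 0.68; interference = 1 − 0.68 = 0.32.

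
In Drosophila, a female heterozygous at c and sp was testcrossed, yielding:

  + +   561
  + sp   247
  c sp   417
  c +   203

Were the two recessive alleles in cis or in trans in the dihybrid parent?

cis

The two most frequent classes are + + (561) and c sp (417); these are the parental (non-recombinant) types.
So the F1 carried + + on one chromosome and c sp on the other — the recessive alleles are on the same chromosome (cis / coupling).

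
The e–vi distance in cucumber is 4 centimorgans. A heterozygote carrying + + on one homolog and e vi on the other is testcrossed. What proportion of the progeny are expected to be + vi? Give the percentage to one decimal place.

2.0%

A map distance of 4 centimorgans corresponds to a recombination frequency of 0.040.
The F1 is + + / e vi, so + vi is a recombinant gamete class with expected frequency r/2 = 0.040/2 = 0.0200.
That is 0.0200 = 2.0% of the progeny.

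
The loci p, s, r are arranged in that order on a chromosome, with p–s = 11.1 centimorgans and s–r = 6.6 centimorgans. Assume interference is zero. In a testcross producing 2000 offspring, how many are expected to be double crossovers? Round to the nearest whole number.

Map distances give recombination frequencies of 0.111 and 0.066 for the two intervals.
With no interference, expected double-crossover frequency = 0.111 × 0.066 = 0.00733.
Expected number = 0.00733 × 2000 = 14.65 ≈ 15.

15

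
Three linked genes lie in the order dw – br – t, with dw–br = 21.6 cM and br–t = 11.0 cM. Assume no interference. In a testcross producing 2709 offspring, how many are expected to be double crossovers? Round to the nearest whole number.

Map distances give recombination frequencies of 0.216 and 0.110 for the two intervals.
With no interference, expected double-crossover frequency = 0.216 × 0.110 = 0.02376.
Expected number = 0.02376 × 2709 = 64.37 ≈ 64.

64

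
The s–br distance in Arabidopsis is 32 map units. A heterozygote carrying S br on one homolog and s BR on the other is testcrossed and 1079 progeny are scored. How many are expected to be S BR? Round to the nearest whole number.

A map distance of 32 map units corresponds to a recombination frequency of 0.320.
The F1 is S br / s BR, so S BR is a recombinant gamete class with expected frequency r/2 = 0.320/2 = 0.1600.
Expected number = 0.1600 × 1079 = 172.64 ≈ 173.

173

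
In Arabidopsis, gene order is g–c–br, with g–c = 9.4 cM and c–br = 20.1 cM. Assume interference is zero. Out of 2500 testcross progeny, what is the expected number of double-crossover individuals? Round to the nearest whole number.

47

Map distances give recombination frequencies of 0.094 and 0.201 for the two intervals.
With no interference, expected double-crossover frequency = 0.094 × 0.201 = 0.01889.
Expected number = 0.01889 × 2500 = 47.23 ≈ 47.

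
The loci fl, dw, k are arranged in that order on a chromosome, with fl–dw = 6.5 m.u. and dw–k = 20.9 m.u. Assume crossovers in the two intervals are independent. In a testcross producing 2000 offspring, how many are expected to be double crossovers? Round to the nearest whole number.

27

Map distances give recombination frequencies of 0.065 and 0.209 for the two intervals.
With no interference, expected double-crossover frequency = 0.065 × 0.209 = 0.01358.
Expected number = 0.01358 × 2000 = 27.17 ≈ 27.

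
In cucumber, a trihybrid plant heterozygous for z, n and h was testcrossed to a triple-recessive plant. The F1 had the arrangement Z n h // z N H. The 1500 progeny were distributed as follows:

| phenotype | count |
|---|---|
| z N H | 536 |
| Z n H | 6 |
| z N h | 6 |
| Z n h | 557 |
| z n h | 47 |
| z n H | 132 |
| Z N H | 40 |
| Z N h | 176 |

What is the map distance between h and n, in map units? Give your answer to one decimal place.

21.3 map units

The two rarest classes, Z n H and z N h, are the double crossovers. Comparing them with the parentals, only the h allele has switched, so h is the middle locus and the order is n – h – z.
Crossovers in the n–h interval produce the single-crossover classes Z N h and z n H (176 + 132 = 308) plus the double crossovers (12).
RF(n–h) = (308 + 12) / 1500 = 320/1500 = 0.2133 → 21.3 map units.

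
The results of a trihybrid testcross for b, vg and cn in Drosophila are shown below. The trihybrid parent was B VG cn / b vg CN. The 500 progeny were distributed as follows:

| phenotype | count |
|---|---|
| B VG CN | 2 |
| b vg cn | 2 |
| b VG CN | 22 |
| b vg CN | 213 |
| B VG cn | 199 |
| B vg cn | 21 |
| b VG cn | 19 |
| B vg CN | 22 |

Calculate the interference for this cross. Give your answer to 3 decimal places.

0.054

The two rarest classes, B VG CN and b vg cn, are the double crossovers. Comparing them with the parentals, only the cn allele has switched, so cn is the middle locus and the order is vg – cn – b.
vg–cn: (43 + 4)/500 = 0.0940; cn–b: (41 + 4)/500 = 0.0900.
Expected DCO frequency = 0.0940 × 0.0900 ≈ 0.00846; observed = 4/500 ≈ 0.00800.
Coefficient of coincidence = 0.00800/0.00846 ≈ 0.946; interference = 1 − 0.946 = 0.054.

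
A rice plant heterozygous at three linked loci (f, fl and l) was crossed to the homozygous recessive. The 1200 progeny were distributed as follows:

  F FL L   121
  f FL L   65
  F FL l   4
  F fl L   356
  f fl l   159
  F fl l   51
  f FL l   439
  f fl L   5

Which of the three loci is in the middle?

The two most frequent reciprocal classes, f FL l and F fl L, are the parental types, so the F1 was f FL l / F fl L.
The two rarest classes, F FL l and f fl L, are the double crossovers. Comparing them with the parentals, only the f allele has switched, so f is the middle locus and the order is l – f – fl.

f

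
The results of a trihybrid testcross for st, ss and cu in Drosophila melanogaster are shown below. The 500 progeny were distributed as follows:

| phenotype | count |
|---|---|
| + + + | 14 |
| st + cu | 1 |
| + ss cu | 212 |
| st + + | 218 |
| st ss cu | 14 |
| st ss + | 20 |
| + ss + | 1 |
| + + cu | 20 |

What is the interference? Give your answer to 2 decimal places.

The two most frequent reciprocal classes, + ss cu and st + +, are the parental types, so the F1 was + ss cu / st + +.
The two rarest classes, + ss + and st + cu, are the double crossovers. Comparing them with the parentals, only the cu allele has switched, so cu is the middle locus and the order is st – cu – ss.
st–cu: (28 + 2)/500 = 0.0600; cu–ss: (40 + 2)/500 = 0.0840.
Expected DCO frequency = 0.0600 × 0.0840 ≈ 0.00504; observed = 2/500 ≈ 0.00400.
Coefficient of coincidence = 0.00400/0.00504 ≈ 0.79; interference = 1 − 0.79 = 0.21.

0.21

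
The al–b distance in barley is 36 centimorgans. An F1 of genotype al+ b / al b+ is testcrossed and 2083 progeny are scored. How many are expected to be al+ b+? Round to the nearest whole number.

375

A map distance of 36 centimorgans corresponds to a recombination frequency of 0.360.
The F1 is al+ b / al b+, so al+ b+ is a recombinant gamete class with expected frequency r/2 = 0.360/2 = 0.1800.
Expected number = 0.1800 × 2083 = 374.94 ≈ 375.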